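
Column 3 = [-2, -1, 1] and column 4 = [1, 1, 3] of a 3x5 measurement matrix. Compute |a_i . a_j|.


Inner product: -2*1 + -1*1 + 1*3
Products: [-2, -1, 3]
Sum = 0.
|dot| = 0.

0


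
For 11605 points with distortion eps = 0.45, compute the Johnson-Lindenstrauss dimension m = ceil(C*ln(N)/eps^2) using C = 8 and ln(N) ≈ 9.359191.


ln(11605) ≈ 9.359191.
eps^2 = 0.45^2 = 0.2025.
C*ln(N)/eps^2 ≈ 8*9.359191/0.2025 ≈ 369.7458.
m = ceil(369.7458) = 370.

370


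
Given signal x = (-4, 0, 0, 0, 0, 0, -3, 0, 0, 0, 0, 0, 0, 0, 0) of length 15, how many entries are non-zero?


Non-zero positions: [0, 6].
Sparsity = 2.

2


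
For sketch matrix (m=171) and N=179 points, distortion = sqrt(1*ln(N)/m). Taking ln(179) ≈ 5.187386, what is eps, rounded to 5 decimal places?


ln(179) ≈ 5.187386.
1*ln(N)/m ≈ 1*5.187386/171 ≈ 0.03033559.
eps = sqrt(0.03033559) ≈ 0.1741712 ≈ 0.17417.

0.17417


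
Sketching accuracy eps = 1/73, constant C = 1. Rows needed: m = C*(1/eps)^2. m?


1/eps = 73.
(1/eps)^2 = 5329.
m = 1*5329 = 5329.

5329


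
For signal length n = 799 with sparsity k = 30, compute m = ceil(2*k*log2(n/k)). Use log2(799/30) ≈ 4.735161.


log2(n/k) = log2(799/30) ≈ 4.735161.
2*k*log2(n/k) ≈ 2*30*4.735161 = 284.10966.
m = ceil(284.10966) = 285.

285


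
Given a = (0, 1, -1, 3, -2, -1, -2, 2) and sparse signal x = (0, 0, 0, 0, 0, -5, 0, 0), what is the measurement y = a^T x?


Non-zero terms: ['-1*-5']
Products: [5]
y = sum = 5.

5


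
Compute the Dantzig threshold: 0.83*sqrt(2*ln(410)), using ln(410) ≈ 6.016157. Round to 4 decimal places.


ln(410) ≈ 6.016157.
2*ln(n) ≈ 12.032314.
sqrt(2*ln(n)) ≈ sqrt(12.032314) ≈ 3.468763.
threshold ≈ 0.83*3.468763 = 2.87907329 ≈ 2.8791.

2.8791


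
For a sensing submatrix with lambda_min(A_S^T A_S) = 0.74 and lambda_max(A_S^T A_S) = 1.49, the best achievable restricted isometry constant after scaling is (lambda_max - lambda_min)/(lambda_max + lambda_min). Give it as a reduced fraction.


lambda_max - lambda_min = 1.49 - 0.74 = 0.75.
lambda_max + lambda_min = 1.49 + 0.74 = 2.23.
delta = 0.75/2.23 = 75/223.

75/223


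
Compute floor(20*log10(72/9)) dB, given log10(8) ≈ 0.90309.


||x||/||e|| = 72/9 = 8.
log10(8) ≈ 0.90309.
20*log10(||x||/||e||) ≈ 20*0.90309 = 18.0618.
floor(18.0618) = 18.

18


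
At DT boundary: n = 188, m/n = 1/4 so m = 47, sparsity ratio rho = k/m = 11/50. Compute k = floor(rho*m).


m = 1/4*188 = 47.
rho = 11/50.
rho*m = 11/50*47 = 10.34.
k = floor(10.34) = 10.

10


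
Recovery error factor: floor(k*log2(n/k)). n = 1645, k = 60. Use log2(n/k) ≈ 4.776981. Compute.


log2(n/k) = log2(1645/60) ≈ 4.776981.
k*log2(n/k) ≈ 60*4.776981 = 286.61886.
floor(286.61886) = 286.

286


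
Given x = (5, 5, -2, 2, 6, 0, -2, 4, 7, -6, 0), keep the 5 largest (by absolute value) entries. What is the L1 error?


Sorted |x_i| descending: [7, 6, 6, 5, 5, 4, 2, 2, 2, 0, 0]
Keep top 5: [7, 6, 6, 5, 5]
Tail entries: [4, 2, 2, 2, 0, 0]
L1 error = sum of tail = 10.

10


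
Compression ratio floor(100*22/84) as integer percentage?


100*m/n = 100*22/84 ≈ 26.1905.
floor = 26.

26


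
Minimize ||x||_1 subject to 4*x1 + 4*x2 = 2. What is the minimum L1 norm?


Axis intercepts:
  x1 = 1/2, x2 = 0: L1 = 1/2
  x1 = 0, x2 = 1/2: L1 = 1/2
x* = (1/2, 0)
||x*||_1 = 1/2.

1/2


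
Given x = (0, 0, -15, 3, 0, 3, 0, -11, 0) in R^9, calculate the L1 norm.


Non-zero entries: [(2, -15), (3, 3), (5, 3), (7, -11)]
Absolute values: [15, 3, 3, 11]
||x||_1 = sum = 32.

32


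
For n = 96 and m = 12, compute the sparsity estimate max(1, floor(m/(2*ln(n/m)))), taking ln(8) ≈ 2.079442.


n/m = 96/12 = 8.
ln(n/m) ≈ 2.079442.
2*ln(n/m) ≈ 4.158884.
m/(2*ln(n/m)) ≈ 12/4.158884 ≈ 2.8854.
floor = 2.
k_max = max(1, 2) = 2.

2


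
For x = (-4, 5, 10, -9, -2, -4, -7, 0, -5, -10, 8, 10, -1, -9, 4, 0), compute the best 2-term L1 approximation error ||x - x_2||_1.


Sorted |x_i| descending: [10, 10, 10, 9, 9, 8, 7, 5, 5, 4, 4, 4, 2, 1, 0, 0]
Keep top 2: [10, 10]
Tail entries: [10, 9, 9, 8, 7, 5, 5, 4, 4, 4, 2, 1, 0, 0]
L1 error = sum of tail = 68.

68


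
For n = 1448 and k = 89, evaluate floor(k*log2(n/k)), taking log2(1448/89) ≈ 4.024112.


log2(n/k) = log2(1448/89) ≈ 4.024112.
k*log2(n/k) ≈ 89*4.024112 = 358.145968.
floor(358.145968) = 358.

358


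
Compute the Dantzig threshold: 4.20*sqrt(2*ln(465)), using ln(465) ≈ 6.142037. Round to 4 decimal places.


ln(465) ≈ 6.142037.
2*ln(n) ≈ 12.284074.
sqrt(2*ln(n)) ≈ sqrt(12.284074) ≈ 3.504864.
threshold ≈ 4.20*3.504864 = 14.7204288 ≈ 14.7204.

14.7204


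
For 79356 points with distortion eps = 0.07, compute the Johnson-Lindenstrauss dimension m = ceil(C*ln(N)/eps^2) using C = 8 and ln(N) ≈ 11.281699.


ln(79356) ≈ 11.281699.
eps^2 = 0.07^2 = 0.0049.
C*ln(N)/eps^2 ≈ 8*11.281699/0.0049 ≈ 18419.1004.
m = ceil(18419.1004) = 18420.

18420


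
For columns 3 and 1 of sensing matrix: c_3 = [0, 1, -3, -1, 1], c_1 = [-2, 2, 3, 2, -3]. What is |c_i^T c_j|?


Inner product: 0*-2 + 1*2 + -3*3 + -1*2 + 1*-3
Products: [0, 2, -9, -2, -3]
Sum = -12.
|dot| = 12.

12


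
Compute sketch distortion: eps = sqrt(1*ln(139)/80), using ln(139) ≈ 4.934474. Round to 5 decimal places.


ln(139) ≈ 4.934474.
1*ln(N)/m ≈ 1*4.934474/80 ≈ 0.06168092.
eps = sqrt(0.06168092) ≈ 0.2483564 ≈ 0.24836.

0.24836


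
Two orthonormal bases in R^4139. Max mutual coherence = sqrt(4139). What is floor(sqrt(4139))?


64^2 = 4096 <= 4139 < 4225 = 65^2, so 64 <= sqrt(4139) < 65.
floor(sqrt(4139)) = 64.

64


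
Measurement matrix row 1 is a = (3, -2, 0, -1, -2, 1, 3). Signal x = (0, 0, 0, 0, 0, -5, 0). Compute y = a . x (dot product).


Non-zero terms: ['1*-5']
Products: [-5]
y = sum = -5.

-5


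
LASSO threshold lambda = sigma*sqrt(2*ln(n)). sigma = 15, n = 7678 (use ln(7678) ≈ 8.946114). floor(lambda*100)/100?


ln(7678) ≈ 8.946114.
2*ln(n) ≈ 17.892228.
sqrt(2*ln(n)) ≈ sqrt(17.892228) ≈ 4.229921.
lambda ≈ 15*4.229921 = 63.448815.
floor(lambda*100)/100 = 63.44.

63.44


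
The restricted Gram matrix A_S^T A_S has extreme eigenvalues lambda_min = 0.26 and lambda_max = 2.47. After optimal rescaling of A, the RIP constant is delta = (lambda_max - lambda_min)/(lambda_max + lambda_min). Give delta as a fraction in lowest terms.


lambda_max - lambda_min = 2.47 - 0.26 = 2.21.
lambda_max + lambda_min = 2.47 + 0.26 = 2.73.
delta = 2.21/2.73 = 221/273 = 17/21.

17/21


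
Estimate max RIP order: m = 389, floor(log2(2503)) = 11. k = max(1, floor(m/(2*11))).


floor(log2(2503)) = 11.
2*11 = 22.
m/(2*floor(log2(n))) = 389/22 ≈ 17.6818.
floor = 17.
k = max(1, 17) = 17.

17


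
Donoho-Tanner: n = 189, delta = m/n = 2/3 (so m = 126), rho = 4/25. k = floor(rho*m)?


m = 2/3*189 = 126.
rho = 4/25.
rho*m = 4/25*126 = 20.16.
k = floor(20.16) = 20.

20


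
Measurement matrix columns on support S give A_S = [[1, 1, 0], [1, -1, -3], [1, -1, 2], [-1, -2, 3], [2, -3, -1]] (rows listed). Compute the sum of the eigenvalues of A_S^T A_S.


Sum of eigenvalues of A_S^T A_S = trace(A_S^T A_S) = sum of squared column norms of A_S.
A_S^T A_S diagonal: [8, 16, 23].
trace = 8 + 16 + 23 = 47.

47


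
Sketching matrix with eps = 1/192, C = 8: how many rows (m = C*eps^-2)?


1/eps = 192.
(1/eps)^2 = 36864.
m = 8*36864 = 294912.

294912


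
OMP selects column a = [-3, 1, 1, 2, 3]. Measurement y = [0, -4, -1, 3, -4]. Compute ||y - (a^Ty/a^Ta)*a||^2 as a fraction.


a^T a = 24.
a^T y = -11.
coeff = -11/24 = -11/24.
||r||^2 = 887/24.

887/24


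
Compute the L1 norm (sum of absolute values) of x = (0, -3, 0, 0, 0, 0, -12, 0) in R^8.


Non-zero entries: [(1, -3), (6, -12)]
Absolute values: [3, 12]
||x||_1 = sum = 15.

15


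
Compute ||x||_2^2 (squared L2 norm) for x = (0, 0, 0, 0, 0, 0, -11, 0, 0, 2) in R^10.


Non-zero entries: [(6, -11), (9, 2)]
Squares: [121, 4]
||x||_2^2 = sum = 125.

125


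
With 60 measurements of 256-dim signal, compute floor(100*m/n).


100*m/n = 100*60/256 ≈ 23.4375.
floor = 23.

23


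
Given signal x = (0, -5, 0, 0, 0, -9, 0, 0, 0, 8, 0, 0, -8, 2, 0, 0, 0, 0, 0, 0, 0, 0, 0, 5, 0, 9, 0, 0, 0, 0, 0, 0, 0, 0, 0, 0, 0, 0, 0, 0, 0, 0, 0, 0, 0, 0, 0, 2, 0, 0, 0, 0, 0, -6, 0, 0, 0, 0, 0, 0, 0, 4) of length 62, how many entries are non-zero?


Non-zero positions: [1, 5, 9, 12, 13, 23, 25, 47, 53, 61].
Sparsity = 10.

10


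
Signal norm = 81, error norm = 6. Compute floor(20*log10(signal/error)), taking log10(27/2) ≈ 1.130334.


||x||/||e|| = 81/6 = 27/2.
log10(27/2) ≈ 1.130334.
20*log10(||x||/||e||) ≈ 20*1.130334 = 22.60668.
floor(22.60668) = 22.

22


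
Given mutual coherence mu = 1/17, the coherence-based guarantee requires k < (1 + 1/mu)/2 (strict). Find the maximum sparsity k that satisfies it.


1/mu = 17.
1 + 1/mu = 18.
(1 + 1/mu)/2 = 9 is an integer and the inequality is strict, so k_max = 9 - 1 = 8.

8


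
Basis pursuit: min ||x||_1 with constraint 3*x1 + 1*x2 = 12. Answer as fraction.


Axis intercepts:
  x1 = 4, x2 = 0: L1 = 4
  x1 = 0, x2 = 12: L1 = 12
x* = (4, 0)
||x*||_1 = 4.

4


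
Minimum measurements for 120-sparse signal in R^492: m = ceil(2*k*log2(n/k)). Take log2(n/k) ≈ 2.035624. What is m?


log2(n/k) = log2(492/120) ≈ 2.035624.
2*k*log2(n/k) ≈ 2*120*2.035624 = 488.54976.
m = ceil(488.54976) = 489.

489


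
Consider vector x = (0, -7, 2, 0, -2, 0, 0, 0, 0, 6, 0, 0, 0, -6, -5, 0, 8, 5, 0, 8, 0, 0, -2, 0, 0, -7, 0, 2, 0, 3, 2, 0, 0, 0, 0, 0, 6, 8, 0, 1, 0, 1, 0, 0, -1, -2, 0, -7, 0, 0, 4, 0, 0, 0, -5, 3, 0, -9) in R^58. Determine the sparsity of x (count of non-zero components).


Non-zero positions: [1, 2, 4, 9, 13, 14, 16, 17, 19, 22, 25, 27, 29, 30, 36, 37, 39, 41, 44, 45, 47, 50, 54, 55, 57].
Sparsity = 25.

25


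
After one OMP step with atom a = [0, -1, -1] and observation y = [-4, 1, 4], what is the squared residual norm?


a^T a = 2.
a^T y = -5.
coeff = -5/2 = -5/2.
||r||^2 = 41/2.

41/2


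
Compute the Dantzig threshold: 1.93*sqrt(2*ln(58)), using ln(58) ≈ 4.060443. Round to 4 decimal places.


ln(58) ≈ 4.060443.
2*ln(n) ≈ 8.120886.
sqrt(2*ln(n)) ≈ sqrt(8.120886) ≈ 2.849717.
threshold ≈ 1.93*2.849717 = 5.49995381 ≈ 5.5000.

5.5000


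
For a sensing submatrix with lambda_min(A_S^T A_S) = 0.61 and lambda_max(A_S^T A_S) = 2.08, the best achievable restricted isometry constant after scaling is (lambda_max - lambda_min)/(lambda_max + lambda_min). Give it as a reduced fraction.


lambda_max - lambda_min = 2.08 - 0.61 = 1.47.
lambda_max + lambda_min = 2.08 + 0.61 = 2.69.
delta = 1.47/2.69 = 147/269.

147/269


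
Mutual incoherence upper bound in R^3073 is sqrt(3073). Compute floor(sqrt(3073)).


55^2 = 3025 <= 3073 < 3136 = 56^2, so 55 <= sqrt(3073) < 56.
floor(sqrt(3073)) = 55.

55


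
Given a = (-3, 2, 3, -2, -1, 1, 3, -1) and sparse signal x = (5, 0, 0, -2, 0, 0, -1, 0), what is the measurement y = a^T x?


Non-zero terms: ['-3*5', '-2*-2', '3*-1']
Products: [-15, 4, -3]
y = sum = -14.

-14


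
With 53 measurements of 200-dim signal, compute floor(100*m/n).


100*m/n = 100*53/200 ≈ 26.5.
floor = 26.

26


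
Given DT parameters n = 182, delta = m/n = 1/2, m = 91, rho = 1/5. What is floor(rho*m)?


m = 1/2*182 = 91.
rho = 1/5.
rho*m = 1/5*91 = 18.2.
k = floor(18.2) = 18.

18


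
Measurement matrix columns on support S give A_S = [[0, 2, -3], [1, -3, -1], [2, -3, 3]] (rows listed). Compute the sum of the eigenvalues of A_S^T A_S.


Sum of eigenvalues of A_S^T A_S = trace(A_S^T A_S) = sum of squared column norms of A_S.
A_S^T A_S diagonal: [5, 22, 19].
trace = 5 + 22 + 19 = 46.

46


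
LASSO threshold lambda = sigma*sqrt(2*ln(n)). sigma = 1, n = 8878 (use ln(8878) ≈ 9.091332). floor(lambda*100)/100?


ln(8878) ≈ 9.091332.
2*ln(n) ≈ 18.182664.
sqrt(2*ln(n)) ≈ sqrt(18.182664) ≈ 4.264114.
lambda ≈ 1*4.264114 = 4.264114.
floor(lambda*100)/100 = 4.26.

4.26


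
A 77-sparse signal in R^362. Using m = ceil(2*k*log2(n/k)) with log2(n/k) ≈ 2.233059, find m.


log2(n/k) = log2(362/77) ≈ 2.233059.
2*k*log2(n/k) ≈ 2*77*2.233059 = 343.891086.
m = ceil(343.891086) = 344.

344


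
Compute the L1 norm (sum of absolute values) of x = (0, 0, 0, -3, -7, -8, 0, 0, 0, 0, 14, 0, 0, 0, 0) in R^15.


Non-zero entries: [(3, -3), (4, -7), (5, -8), (10, 14)]
Absolute values: [3, 7, 8, 14]
||x||_1 = sum = 32.

32


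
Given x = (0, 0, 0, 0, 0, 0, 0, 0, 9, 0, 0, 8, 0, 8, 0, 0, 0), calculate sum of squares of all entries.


Non-zero entries: [(8, 9), (11, 8), (13, 8)]
Squares: [81, 64, 64]
||x||_2^2 = sum = 209.

209


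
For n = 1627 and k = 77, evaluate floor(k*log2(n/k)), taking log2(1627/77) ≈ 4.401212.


log2(n/k) = log2(1627/77) ≈ 4.401212.
k*log2(n/k) ≈ 77*4.401212 = 338.893324.
floor(338.893324) = 338.

338


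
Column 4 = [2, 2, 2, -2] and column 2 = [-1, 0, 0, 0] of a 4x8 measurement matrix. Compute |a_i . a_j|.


Inner product: 2*-1 + 2*0 + 2*0 + -2*0
Products: [-2, 0, 0, 0]
Sum = -2.
|dot| = 2.

2


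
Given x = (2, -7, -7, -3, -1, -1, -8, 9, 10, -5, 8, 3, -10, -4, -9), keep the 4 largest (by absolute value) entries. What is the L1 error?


Sorted |x_i| descending: [10, 10, 9, 9, 8, 8, 7, 7, 5, 4, 3, 3, 2, 1, 1]
Keep top 4: [10, 10, 9, 9]
Tail entries: [8, 8, 7, 7, 5, 4, 3, 3, 2, 1, 1]
L1 error = sum of tail = 49.

49


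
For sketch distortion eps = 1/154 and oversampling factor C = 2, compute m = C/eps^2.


1/eps = 154.
(1/eps)^2 = 23716.
m = 2*23716 = 47432.

47432


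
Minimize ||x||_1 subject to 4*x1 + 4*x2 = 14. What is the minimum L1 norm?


Axis intercepts:
  x1 = 7/2, x2 = 0: L1 = 7/2
  x1 = 0, x2 = 7/2: L1 = 7/2
x* = (7/2, 0)
||x*||_1 = 7/2.

7/2


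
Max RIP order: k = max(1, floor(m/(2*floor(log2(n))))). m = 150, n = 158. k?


floor(log2(158)) = 7.
2*7 = 14.
m/(2*floor(log2(n))) = 150/14 ≈ 10.7143.
floor = 10.
k = max(1, 10) = 10.

10


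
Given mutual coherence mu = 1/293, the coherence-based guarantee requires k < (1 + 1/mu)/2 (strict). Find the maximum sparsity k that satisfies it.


1/mu = 293.
1 + 1/mu = 294.
(1 + 1/mu)/2 = 147 is an integer and the inequality is strict, so k_max = 147 - 1 = 146.

146


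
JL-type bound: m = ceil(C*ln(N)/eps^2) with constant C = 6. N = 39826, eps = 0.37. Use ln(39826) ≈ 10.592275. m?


ln(39826) ≈ 10.592275.
eps^2 = 0.37^2 = 0.1369.
C*ln(N)/eps^2 ≈ 6*10.592275/0.1369 ≈ 464.2341.
m = ceil(464.2341) = 465.

465


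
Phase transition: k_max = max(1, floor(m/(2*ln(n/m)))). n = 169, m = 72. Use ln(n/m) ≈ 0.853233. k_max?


n/m = 169/72.
ln(n/m) ≈ 0.853233.
2*ln(n/m) ≈ 1.706466.
m/(2*ln(n/m)) ≈ 72/1.706466 ≈ 42.1925.
floor = 42.
k_max = max(1, 42) = 42.

42


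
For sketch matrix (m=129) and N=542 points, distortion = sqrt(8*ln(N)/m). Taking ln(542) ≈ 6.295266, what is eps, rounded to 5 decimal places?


ln(542) ≈ 6.295266.
8*ln(N)/m ≈ 8*6.295266/129 ≈ 0.39040409.
eps = sqrt(0.39040409) ≈ 0.6248232 ≈ 0.62482.

0.62482


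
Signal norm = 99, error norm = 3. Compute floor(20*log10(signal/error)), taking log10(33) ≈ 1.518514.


||x||/||e|| = 99/3 = 33.
log10(33) ≈ 1.518514.
20*log10(||x||/||e||) ≈ 20*1.518514 = 30.37028.
floor(30.37028) = 30.

30


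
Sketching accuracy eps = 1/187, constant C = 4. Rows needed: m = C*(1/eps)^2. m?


1/eps = 187.
(1/eps)^2 = 34969.
m = 4*34969 = 139876.

139876


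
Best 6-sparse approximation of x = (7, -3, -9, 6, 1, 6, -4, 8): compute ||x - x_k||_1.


Sorted |x_i| descending: [9, 8, 7, 6, 6, 4, 3, 1]
Keep top 6: [9, 8, 7, 6, 6, 4]
Tail entries: [3, 1]
L1 error = sum of tail = 4.

4


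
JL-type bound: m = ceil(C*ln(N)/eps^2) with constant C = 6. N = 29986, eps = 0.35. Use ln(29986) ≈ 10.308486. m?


ln(29986) ≈ 10.308486.
eps^2 = 0.35^2 = 0.1225.
C*ln(N)/eps^2 ≈ 6*10.308486/0.1225 ≈ 504.9054.
m = ceil(504.9054) = 505.

505


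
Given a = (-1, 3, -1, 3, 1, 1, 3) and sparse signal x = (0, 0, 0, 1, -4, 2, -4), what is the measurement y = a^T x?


Non-zero terms: ['3*1', '1*-4', '1*2', '3*-4']
Products: [3, -4, 2, -12]
y = sum = -11.

-11


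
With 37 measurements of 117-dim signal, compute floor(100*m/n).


100*m/n = 100*37/117 ≈ 31.6239.
floor = 31.

31


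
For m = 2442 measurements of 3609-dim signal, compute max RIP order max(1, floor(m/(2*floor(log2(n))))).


floor(log2(3609)) = 11.
2*11 = 22.
m/(2*floor(log2(n))) = 2442/22 ≈ 111.0.
floor = 111.
k = max(1, 111) = 111.

111


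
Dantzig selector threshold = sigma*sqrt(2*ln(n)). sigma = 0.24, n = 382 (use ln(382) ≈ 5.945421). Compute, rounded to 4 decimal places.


ln(382) ≈ 5.945421.
2*ln(n) ≈ 11.890842.
sqrt(2*ln(n)) ≈ sqrt(11.890842) ≈ 3.44831.
threshold ≈ 0.24*3.44831 = 0.8275944 ≈ 0.8276.

0.8276


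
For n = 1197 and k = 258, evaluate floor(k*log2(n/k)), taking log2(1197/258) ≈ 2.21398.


log2(n/k) = log2(1197/258) ≈ 2.21398.
k*log2(n/k) ≈ 258*2.21398 = 571.20684.
floor(571.20684) = 571.

571


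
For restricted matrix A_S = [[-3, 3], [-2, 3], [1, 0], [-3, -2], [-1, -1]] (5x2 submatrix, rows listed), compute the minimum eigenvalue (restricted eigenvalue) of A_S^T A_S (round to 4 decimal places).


A_S^T A_S = [[24, -8], [-8, 23]].
trace = 47.
det = 488.
disc = trace^2 - 4*det = 2209 - 4*488 = 257.
sqrt(257) ≈ 16.031220.
lam_min = (47 - sqrt(257))/2 ≈ (47 - 16.031220)/2 = 15.48439 ≈ 15.4844.

15.4844


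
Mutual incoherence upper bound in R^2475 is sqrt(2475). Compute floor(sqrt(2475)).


49^2 = 2401 <= 2475 < 2500 = 50^2, so 49 <= sqrt(2475) < 50.
floor(sqrt(2475)) = 49.

49


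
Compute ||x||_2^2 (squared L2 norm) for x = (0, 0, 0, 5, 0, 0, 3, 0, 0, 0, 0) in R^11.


Non-zero entries: [(3, 5), (6, 3)]
Squares: [25, 9]
||x||_2^2 = sum = 34.

34


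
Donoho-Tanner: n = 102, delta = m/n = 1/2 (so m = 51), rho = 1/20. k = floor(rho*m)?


m = 1/2*102 = 51.
rho = 1/20.
rho*m = 1/20*51 = 2.55.
k = floor(2.55) = 2.

2


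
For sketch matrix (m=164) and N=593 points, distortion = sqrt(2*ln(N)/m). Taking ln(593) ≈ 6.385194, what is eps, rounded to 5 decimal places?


ln(593) ≈ 6.385194.
2*ln(N)/m ≈ 2*6.385194/164 ≈ 0.07786822.
eps = sqrt(0.07786822) ≈ 0.2790488 ≈ 0.27905.

0.27905


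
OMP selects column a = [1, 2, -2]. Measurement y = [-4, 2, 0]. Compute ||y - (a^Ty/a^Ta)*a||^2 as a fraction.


a^T a = 9.
a^T y = 0.
coeff = 0/9 = 0.
||r||^2 = 20.

20


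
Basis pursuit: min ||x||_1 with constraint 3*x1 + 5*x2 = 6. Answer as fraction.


Axis intercepts:
  x1 = 2, x2 = 0: L1 = 2
  x1 = 0, x2 = 6/5: L1 = 6/5
x* = (0, 6/5)
||x*||_1 = 6/5.

6/5


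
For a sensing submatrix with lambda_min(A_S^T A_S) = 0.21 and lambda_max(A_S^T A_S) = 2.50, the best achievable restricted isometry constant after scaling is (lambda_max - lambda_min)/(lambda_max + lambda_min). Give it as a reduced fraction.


lambda_max - lambda_min = 2.50 - 0.21 = 2.29.
lambda_max + lambda_min = 2.50 + 0.21 = 2.71.
delta = 2.29/2.71 = 229/271.

229/271


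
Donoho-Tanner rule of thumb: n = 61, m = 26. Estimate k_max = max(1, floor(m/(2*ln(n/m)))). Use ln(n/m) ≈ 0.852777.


n/m = 61/26.
ln(n/m) ≈ 0.852777.
2*ln(n/m) ≈ 1.705554.
m/(2*ln(n/m)) ≈ 26/1.705554 ≈ 15.2443.
floor = 15.
k_max = max(1, 15) = 15.

15


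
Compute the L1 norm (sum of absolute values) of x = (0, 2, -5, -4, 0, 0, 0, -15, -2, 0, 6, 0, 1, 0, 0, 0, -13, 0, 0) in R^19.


Non-zero entries: [(1, 2), (2, -5), (3, -4), (7, -15), (8, -2), (10, 6), (12, 1), (16, -13)]
Absolute values: [2, 5, 4, 15, 2, 6, 1, 13]
||x||_1 = sum = 48.

48


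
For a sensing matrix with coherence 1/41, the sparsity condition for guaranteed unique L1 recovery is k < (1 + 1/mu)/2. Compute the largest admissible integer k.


1/mu = 41.
1 + 1/mu = 42.
(1 + 1/mu)/2 = 21 is an integer and the inequality is strict, so k_max = 21 - 1 = 20.

20


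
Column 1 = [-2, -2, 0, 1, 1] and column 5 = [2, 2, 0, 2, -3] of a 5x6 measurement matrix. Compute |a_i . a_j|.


Inner product: -2*2 + -2*2 + 0*0 + 1*2 + 1*-3
Products: [-4, -4, 0, 2, -3]
Sum = -9.
|dot| = 9.

9


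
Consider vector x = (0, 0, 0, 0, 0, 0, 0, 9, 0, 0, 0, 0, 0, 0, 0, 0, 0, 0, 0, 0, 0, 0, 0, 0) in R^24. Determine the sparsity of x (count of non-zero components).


Non-zero positions: [7].
Sparsity = 1.

1


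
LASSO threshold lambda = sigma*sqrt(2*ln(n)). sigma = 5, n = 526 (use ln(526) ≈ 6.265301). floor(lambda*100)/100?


ln(526) ≈ 6.265301.
2*ln(n) ≈ 12.530602.
sqrt(2*ln(n)) ≈ sqrt(12.530602) ≈ 3.539859.
lambda ≈ 5*3.539859 = 17.699295.
floor(lambda*100)/100 = 17.69.

17.69


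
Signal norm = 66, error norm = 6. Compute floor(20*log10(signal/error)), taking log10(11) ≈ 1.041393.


||x||/||e|| = 66/6 = 11.
log10(11) ≈ 1.041393.
20*log10(||x||/||e||) ≈ 20*1.041393 = 20.82786.
floor(20.82786) = 20.

20


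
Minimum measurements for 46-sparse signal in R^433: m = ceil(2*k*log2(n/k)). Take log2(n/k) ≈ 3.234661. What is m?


log2(n/k) = log2(433/46) ≈ 3.234661.
2*k*log2(n/k) ≈ 2*46*3.234661 = 297.588812.
m = ceil(297.588812) = 298.

298


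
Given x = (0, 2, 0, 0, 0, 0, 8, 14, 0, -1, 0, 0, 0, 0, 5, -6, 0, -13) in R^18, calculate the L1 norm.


Non-zero entries: [(1, 2), (6, 8), (7, 14), (9, -1), (14, 5), (15, -6), (17, -13)]
Absolute values: [2, 8, 14, 1, 5, 6, 13]
||x||_1 = sum = 49.

49


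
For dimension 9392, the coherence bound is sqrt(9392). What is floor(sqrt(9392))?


96^2 = 9216 <= 9392 < 9409 = 97^2, so 96 <= sqrt(9392) < 97.
floor(sqrt(9392)) = 96.

96


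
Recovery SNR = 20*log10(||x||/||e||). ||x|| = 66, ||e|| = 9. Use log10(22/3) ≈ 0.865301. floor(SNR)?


||x||/||e|| = 66/9 = 22/3.
log10(22/3) ≈ 0.865301.
20*log10(||x||/||e||) ≈ 20*0.865301 = 17.30602.
floor(17.30602) = 17.

17


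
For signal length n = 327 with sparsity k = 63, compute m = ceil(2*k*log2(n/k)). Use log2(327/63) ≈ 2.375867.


log2(n/k) = log2(327/63) ≈ 2.375867.
2*k*log2(n/k) ≈ 2*63*2.375867 = 299.359242.
m = ceil(299.359242) = 300.

300


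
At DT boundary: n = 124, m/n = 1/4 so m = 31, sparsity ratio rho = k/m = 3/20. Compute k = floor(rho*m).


m = 1/4*124 = 31.
rho = 3/20.
rho*m = 3/20*31 = 4.65.
k = floor(4.65) = 4.

4


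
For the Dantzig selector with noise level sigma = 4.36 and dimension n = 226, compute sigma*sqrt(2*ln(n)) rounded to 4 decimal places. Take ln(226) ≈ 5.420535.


ln(226) ≈ 5.420535.
2*ln(n) ≈ 10.84107.
sqrt(2*ln(n)) ≈ sqrt(10.84107) ≈ 3.292578.
threshold ≈ 4.36*3.292578 = 14.35564008 ≈ 14.3556.

14.3556


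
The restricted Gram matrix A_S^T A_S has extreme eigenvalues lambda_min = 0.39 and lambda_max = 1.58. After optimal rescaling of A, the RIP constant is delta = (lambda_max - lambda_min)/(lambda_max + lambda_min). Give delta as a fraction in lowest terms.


lambda_max - lambda_min = 1.58 - 0.39 = 1.19.
lambda_max + lambda_min = 1.58 + 0.39 = 1.97.
delta = 1.19/1.97 = 119/197.

119/197


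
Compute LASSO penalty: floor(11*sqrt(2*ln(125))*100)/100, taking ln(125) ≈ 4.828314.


ln(125) ≈ 4.828314.
2*ln(n) ≈ 9.656628.
sqrt(2*ln(n)) ≈ sqrt(9.656628) ≈ 3.107512.
lambda ≈ 11*3.107512 = 34.182632.
floor(lambda*100)/100 = 34.18.

34.18


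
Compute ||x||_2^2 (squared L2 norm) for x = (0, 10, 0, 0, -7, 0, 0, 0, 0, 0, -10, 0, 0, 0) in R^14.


Non-zero entries: [(1, 10), (4, -7), (10, -10)]
Squares: [100, 49, 100]
||x||_2^2 = sum = 249.

249


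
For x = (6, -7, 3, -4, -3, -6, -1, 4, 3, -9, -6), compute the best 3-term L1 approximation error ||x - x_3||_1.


Sorted |x_i| descending: [9, 7, 6, 6, 6, 4, 4, 3, 3, 3, 1]
Keep top 3: [9, 7, 6]
Tail entries: [6, 6, 4, 4, 3, 3, 3, 1]
L1 error = sum of tail = 30.

30


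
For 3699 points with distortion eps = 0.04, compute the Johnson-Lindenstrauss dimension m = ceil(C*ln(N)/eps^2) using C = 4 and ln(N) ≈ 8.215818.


ln(3699) ≈ 8.215818.
eps^2 = 0.04^2 = 0.0016.
C*ln(N)/eps^2 ≈ 4*8.215818/0.0016 ≈ 20539.545.
m = ceil(20539.545) = 20540.

20540


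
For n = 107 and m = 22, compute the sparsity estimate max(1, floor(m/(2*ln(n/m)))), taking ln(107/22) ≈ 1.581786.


n/m = 107/22.
ln(n/m) ≈ 1.581786.
2*ln(n/m) ≈ 3.163572.
m/(2*ln(n/m)) ≈ 22/3.163572 ≈ 6.9542.
floor = 6.
k_max = max(1, 6) = 6.

6


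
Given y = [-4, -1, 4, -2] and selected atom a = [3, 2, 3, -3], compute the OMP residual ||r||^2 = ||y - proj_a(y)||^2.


a^T a = 31.
a^T y = 4.
coeff = 4/31 = 4/31.
||r||^2 = 1131/31.

1131/31


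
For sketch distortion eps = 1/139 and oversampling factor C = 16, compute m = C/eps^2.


1/eps = 139.
(1/eps)^2 = 19321.
m = 16*19321 = 309136.

309136


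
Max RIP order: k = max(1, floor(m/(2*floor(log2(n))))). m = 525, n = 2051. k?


floor(log2(2051)) = 11.
2*11 = 22.
m/(2*floor(log2(n))) = 525/22 ≈ 23.8636.
floor = 23.
k = max(1, 23) = 23.

23


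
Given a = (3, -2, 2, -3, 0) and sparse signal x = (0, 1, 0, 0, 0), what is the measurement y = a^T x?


Non-zero terms: ['-2*1']
Products: [-2]
y = sum = -2.

-2


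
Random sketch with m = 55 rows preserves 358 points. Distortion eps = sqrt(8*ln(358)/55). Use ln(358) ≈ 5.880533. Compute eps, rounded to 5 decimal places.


ln(358) ≈ 5.880533.
8*ln(N)/m ≈ 8*5.880533/55 ≈ 0.85535025.
eps = sqrt(0.85535025) ≈ 0.9248515 ≈ 0.92485.

0.92485


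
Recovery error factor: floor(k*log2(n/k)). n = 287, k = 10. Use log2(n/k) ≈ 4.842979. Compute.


log2(n/k) = log2(287/10) ≈ 4.842979.
k*log2(n/k) ≈ 10*4.842979 = 48.42979.
floor(48.42979) = 48.

48


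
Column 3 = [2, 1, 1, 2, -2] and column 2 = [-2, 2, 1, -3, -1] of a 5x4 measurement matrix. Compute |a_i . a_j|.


Inner product: 2*-2 + 1*2 + 1*1 + 2*-3 + -2*-1
Products: [-4, 2, 1, -6, 2]
Sum = -5.
|dot| = 5.

5


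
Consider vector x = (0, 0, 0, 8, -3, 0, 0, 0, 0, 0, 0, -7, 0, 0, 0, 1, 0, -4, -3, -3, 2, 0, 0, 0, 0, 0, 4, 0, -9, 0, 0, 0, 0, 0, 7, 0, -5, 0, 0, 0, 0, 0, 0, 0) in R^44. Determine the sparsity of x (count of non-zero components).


Non-zero positions: [3, 4, 11, 15, 17, 18, 19, 20, 26, 28, 34, 36].
Sparsity = 12.

12


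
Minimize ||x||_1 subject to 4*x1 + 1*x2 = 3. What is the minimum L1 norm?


Axis intercepts:
  x1 = 3/4, x2 = 0: L1 = 3/4
  x1 = 0, x2 = 3: L1 = 3
x* = (3/4, 0)
||x*||_1 = 3/4.

3/4


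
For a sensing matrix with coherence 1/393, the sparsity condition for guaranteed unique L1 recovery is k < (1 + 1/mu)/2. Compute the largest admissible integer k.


1/mu = 393.
1 + 1/mu = 394.
(1 + 1/mu)/2 = 197 is an integer and the inequality is strict, so k_max = 197 - 1 = 196.

196


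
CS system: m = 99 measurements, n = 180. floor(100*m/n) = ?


100*m/n = 100*99/180 ≈ 55.0.
floor = 55.

55


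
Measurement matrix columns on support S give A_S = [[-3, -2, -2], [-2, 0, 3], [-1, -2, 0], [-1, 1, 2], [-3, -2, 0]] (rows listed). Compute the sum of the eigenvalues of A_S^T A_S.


Sum of eigenvalues of A_S^T A_S = trace(A_S^T A_S) = sum of squared column norms of A_S.
A_S^T A_S diagonal: [24, 13, 17].
trace = 24 + 13 + 17 = 54.

54


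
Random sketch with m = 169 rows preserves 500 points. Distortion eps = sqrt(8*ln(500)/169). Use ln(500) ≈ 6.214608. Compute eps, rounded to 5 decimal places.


ln(500) ≈ 6.214608.
8*ln(N)/m ≈ 8*6.214608/169 ≈ 0.29418263.
eps = sqrt(0.29418263) ≈ 0.5423861 ≈ 0.54239.

0.54239


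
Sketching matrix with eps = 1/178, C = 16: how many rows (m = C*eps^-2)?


1/eps = 178.
(1/eps)^2 = 31684.
m = 16*31684 = 506944.

506944


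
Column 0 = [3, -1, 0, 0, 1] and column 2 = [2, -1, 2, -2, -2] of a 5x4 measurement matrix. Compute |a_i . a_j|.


Inner product: 3*2 + -1*-1 + 0*2 + 0*-2 + 1*-2
Products: [6, 1, 0, 0, -2]
Sum = 5.
|dot| = 5.

5


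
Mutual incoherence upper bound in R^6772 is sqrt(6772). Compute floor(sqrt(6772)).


82^2 = 6724 <= 6772 < 6889 = 83^2, so 82 <= sqrt(6772) < 83.
floor(sqrt(6772)) = 82.

82


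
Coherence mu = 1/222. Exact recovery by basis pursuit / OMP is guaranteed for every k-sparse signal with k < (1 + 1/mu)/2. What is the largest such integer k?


1/mu = 222.
1 + 1/mu = 223.
(1 + 1/mu)/2 = 111.5 is not an integer, so k_max = floor(111.5) = 111.

111


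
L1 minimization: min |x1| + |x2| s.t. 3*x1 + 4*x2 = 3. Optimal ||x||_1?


Axis intercepts:
  x1 = 1, x2 = 0: L1 = 1
  x1 = 0, x2 = 3/4: L1 = 3/4
x* = (0, 3/4)
||x*||_1 = 3/4.

3/4


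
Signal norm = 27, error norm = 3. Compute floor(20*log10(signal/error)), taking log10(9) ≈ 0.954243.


||x||/||e|| = 27/3 = 9.
log10(9) ≈ 0.954243.
20*log10(||x||/||e||) ≈ 20*0.954243 = 19.08486.
floor(19.08486) = 19.

19


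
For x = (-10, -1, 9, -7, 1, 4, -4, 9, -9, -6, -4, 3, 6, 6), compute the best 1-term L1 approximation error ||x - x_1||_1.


Sorted |x_i| descending: [10, 9, 9, 9, 7, 6, 6, 6, 4, 4, 4, 3, 1, 1]
Keep top 1: [10]
Tail entries: [9, 9, 9, 7, 6, 6, 6, 4, 4, 4, 3, 1, 1]
L1 error = sum of tail = 69.

69


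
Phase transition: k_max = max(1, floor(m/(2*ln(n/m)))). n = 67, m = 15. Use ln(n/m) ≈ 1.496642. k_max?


n/m = 67/15.
ln(n/m) ≈ 1.496642.
2*ln(n/m) ≈ 2.993284.
m/(2*ln(n/m)) ≈ 15/2.993284 ≈ 5.0112.
floor = 5.
k_max = max(1, 5) = 5.

5


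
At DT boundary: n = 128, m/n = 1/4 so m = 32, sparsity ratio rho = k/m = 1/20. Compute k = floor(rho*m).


m = 1/4*128 = 32.
rho = 1/20.
rho*m = 1/20*32 = 1.6.
k = floor(1.6) = 1.

1


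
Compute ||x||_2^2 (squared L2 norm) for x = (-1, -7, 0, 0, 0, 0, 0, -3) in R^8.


Non-zero entries: [(0, -1), (1, -7), (7, -3)]
Squares: [1, 49, 9]
||x||_2^2 = sum = 59.

59


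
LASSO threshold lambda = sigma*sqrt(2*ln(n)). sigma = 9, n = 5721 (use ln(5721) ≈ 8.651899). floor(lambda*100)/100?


ln(5721) ≈ 8.651899.
2*ln(n) ≈ 17.303798.
sqrt(2*ln(n)) ≈ sqrt(17.303798) ≈ 4.159783.
lambda ≈ 9*4.159783 = 37.438047.
floor(lambda*100)/100 = 37.43.

37.43


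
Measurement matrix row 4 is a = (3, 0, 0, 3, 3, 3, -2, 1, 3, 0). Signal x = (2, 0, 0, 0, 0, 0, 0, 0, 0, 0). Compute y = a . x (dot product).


Non-zero terms: ['3*2']
Products: [6]
y = sum = 6.

6


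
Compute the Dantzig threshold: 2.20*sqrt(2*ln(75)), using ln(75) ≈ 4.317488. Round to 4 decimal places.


ln(75) ≈ 4.317488.
2*ln(n) ≈ 8.634976.
sqrt(2*ln(n)) ≈ sqrt(8.634976) ≈ 2.938533.
threshold ≈ 2.20*2.938533 = 6.4647726 ≈ 6.4648.

6.4648


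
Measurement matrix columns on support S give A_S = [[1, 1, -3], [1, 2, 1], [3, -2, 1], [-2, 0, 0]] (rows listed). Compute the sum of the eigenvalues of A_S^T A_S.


Sum of eigenvalues of A_S^T A_S = trace(A_S^T A_S) = sum of squared column norms of A_S.
A_S^T A_S diagonal: [15, 9, 11].
trace = 15 + 9 + 11 = 35.

35


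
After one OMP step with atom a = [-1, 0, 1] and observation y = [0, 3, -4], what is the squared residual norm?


a^T a = 2.
a^T y = -4.
coeff = -4/2 = -2.
||r||^2 = 17.

17


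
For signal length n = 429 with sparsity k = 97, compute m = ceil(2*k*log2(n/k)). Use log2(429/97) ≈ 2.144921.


log2(n/k) = log2(429/97) ≈ 2.144921.
2*k*log2(n/k) ≈ 2*97*2.144921 = 416.114674.
m = ceil(416.114674) = 417.

417


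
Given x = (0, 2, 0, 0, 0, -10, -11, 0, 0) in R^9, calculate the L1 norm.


Non-zero entries: [(1, 2), (5, -10), (6, -11)]
Absolute values: [2, 10, 11]
||x||_1 = sum = 23.

23


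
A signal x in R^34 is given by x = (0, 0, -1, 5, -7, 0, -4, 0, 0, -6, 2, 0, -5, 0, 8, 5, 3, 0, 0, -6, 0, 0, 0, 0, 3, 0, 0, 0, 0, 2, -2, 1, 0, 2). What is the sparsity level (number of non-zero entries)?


Non-zero positions: [2, 3, 4, 6, 9, 10, 12, 14, 15, 16, 19, 24, 29, 30, 31, 33].
Sparsity = 16.

16


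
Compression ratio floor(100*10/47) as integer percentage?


100*m/n = 100*10/47 ≈ 21.2766.
floor = 21.

21


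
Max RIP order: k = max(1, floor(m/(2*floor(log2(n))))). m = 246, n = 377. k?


floor(log2(377)) = 8.
2*8 = 16.
m/(2*floor(log2(n))) = 246/16 ≈ 15.375.
floor = 15.
k = max(1, 15) = 15.

15


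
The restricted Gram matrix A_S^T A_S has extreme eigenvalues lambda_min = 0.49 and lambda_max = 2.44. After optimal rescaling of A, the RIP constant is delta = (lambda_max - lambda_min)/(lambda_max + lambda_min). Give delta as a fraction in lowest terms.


lambda_max - lambda_min = 2.44 - 0.49 = 1.95.
lambda_max + lambda_min = 2.44 + 0.49 = 2.93.
delta = 1.95/2.93 = 195/293.

195/293


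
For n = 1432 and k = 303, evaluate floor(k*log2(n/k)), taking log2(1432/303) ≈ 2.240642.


log2(n/k) = log2(1432/303) ≈ 2.240642.
k*log2(n/k) ≈ 303*2.240642 = 678.914526.
floor(678.914526) = 678.

678


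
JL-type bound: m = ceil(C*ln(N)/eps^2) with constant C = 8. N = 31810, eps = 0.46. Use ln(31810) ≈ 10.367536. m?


ln(31810) ≈ 10.367536.
eps^2 = 0.46^2 = 0.2116.
C*ln(N)/eps^2 ≈ 8*10.367536/0.2116 ≈ 391.9673.
m = ceil(391.9673) = 392.

392


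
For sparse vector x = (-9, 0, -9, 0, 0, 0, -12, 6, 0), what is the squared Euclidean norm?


Non-zero entries: [(0, -9), (2, -9), (6, -12), (7, 6)]
Squares: [81, 81, 144, 36]
||x||_2^2 = sum = 342.

342


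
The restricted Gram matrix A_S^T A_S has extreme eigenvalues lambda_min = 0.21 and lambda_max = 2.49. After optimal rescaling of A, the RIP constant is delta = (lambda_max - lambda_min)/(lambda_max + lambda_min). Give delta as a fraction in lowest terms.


lambda_max - lambda_min = 2.49 - 0.21 = 2.28.
lambda_max + lambda_min = 2.49 + 0.21 = 2.70.
delta = 2.28/2.70 = 228/270 = 38/45.

38/45


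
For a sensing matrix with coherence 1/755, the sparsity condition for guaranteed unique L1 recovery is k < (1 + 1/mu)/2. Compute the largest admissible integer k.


1/mu = 755.
1 + 1/mu = 756.
(1 + 1/mu)/2 = 378 is an integer and the inequality is strict, so k_max = 378 - 1 = 377.

377


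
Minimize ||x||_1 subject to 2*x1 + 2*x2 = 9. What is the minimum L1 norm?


Axis intercepts:
  x1 = 9/2, x2 = 0: L1 = 9/2
  x1 = 0, x2 = 9/2: L1 = 9/2
x* = (9/2, 0)
||x*||_1 = 9/2.

9/2


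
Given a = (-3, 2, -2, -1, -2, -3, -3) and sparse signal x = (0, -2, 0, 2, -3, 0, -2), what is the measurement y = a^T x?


Non-zero terms: ['2*-2', '-1*2', '-2*-3', '-3*-2']
Products: [-4, -2, 6, 6]
y = sum = 6.

6


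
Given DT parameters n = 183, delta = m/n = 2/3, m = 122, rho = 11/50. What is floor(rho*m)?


m = 2/3*183 = 122.
rho = 11/50.
rho*m = 11/50*122 = 26.84.
k = floor(26.84) = 26.

26


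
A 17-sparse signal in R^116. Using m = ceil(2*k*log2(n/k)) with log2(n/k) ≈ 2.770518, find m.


log2(n/k) = log2(116/17) ≈ 2.770518.
2*k*log2(n/k) ≈ 2*17*2.770518 = 94.197612.
m = ceil(94.197612) = 95.

95


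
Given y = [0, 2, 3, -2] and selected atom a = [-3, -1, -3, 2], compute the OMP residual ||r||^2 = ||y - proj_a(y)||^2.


a^T a = 23.
a^T y = -15.
coeff = -15/23 = -15/23.
||r||^2 = 166/23.

166/23


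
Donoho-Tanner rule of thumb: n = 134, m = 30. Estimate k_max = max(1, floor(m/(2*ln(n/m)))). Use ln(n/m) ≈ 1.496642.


n/m = 134/30 = 67/15.
ln(n/m) ≈ 1.496642.
2*ln(n/m) ≈ 2.993284.
m/(2*ln(n/m)) ≈ 30/2.993284 ≈ 10.0224.
floor = 10.
k_max = max(1, 10) = 10.

10


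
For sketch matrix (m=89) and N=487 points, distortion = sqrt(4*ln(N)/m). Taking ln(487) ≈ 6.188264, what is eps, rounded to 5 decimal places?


ln(487) ≈ 6.188264.
4*ln(N)/m ≈ 4*6.188264/89 ≈ 0.27812422.
eps = sqrt(0.27812422) ≈ 0.5273748 ≈ 0.52737.

0.52737


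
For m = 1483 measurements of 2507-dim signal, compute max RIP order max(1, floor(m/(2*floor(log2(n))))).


floor(log2(2507)) = 11.
2*11 = 22.
m/(2*floor(log2(n))) = 1483/22 ≈ 67.4091.
floor = 67.
k = max(1, 67) = 67.

67


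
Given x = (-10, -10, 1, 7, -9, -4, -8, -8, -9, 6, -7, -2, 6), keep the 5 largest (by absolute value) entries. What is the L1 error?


Sorted |x_i| descending: [10, 10, 9, 9, 8, 8, 7, 7, 6, 6, 4, 2, 1]
Keep top 5: [10, 10, 9, 9, 8]
Tail entries: [8, 7, 7, 6, 6, 4, 2, 1]
L1 error = sum of tail = 41.

41


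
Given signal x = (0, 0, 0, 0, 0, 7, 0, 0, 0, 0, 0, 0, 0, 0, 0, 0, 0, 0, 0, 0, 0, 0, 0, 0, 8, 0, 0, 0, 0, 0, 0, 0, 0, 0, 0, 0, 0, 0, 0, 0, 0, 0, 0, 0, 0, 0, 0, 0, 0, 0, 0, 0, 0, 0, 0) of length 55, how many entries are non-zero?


Non-zero positions: [5, 24].
Sparsity = 2.

2


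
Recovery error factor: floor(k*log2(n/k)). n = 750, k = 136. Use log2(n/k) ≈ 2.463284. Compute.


log2(n/k) = log2(750/136) ≈ 2.463284.
k*log2(n/k) ≈ 136*2.463284 = 335.006624.
floor(335.006624) = 335.

335


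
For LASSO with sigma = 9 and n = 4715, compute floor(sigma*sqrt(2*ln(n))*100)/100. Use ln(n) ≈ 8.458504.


ln(4715) ≈ 8.458504.
2*ln(n) ≈ 16.917008.
sqrt(2*ln(n)) ≈ sqrt(16.917008) ≈ 4.113029.
lambda ≈ 9*4.113029 = 37.017261.
floor(lambda*100)/100 = 37.01.

37.01


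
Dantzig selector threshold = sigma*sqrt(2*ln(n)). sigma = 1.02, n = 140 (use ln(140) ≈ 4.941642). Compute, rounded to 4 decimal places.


ln(140) ≈ 4.941642.
2*ln(n) ≈ 9.883284.
sqrt(2*ln(n)) ≈ sqrt(9.883284) ≈ 3.143769.
threshold ≈ 1.02*3.143769 = 3.20664438 ≈ 3.2066.

3.2066


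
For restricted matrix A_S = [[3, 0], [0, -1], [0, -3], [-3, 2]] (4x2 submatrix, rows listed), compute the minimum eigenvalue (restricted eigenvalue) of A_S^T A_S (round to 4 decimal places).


A_S^T A_S = [[18, -6], [-6, 14]].
trace = 32.
det = 216.
disc = trace^2 - 4*det = 1024 - 4*216 = 160.
sqrt(160) ≈ 12.649111.
lam_min = (32 - sqrt(160))/2 ≈ (32 - 12.649111)/2 = 9.6754445 ≈ 9.6754.

9.6754


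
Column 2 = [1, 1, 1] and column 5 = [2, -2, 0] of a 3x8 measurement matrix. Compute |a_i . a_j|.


Inner product: 1*2 + 1*-2 + 1*0
Products: [2, -2, 0]
Sum = 0.
|dot| = 0.

0


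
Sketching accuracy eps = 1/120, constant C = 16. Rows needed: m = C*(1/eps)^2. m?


1/eps = 120.
(1/eps)^2 = 14400.
m = 16*14400 = 230400.

230400


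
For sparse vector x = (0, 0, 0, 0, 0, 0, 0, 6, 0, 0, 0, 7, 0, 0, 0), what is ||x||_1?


Non-zero entries: [(7, 6), (11, 7)]
Absolute values: [6, 7]
||x||_1 = sum = 13.

13


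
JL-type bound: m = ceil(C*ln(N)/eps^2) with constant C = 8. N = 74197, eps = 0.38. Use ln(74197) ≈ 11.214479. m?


ln(74197) ≈ 11.214479.
eps^2 = 0.38^2 = 0.1444.
C*ln(N)/eps^2 ≈ 8*11.214479/0.1444 ≈ 621.3008.
m = ceil(621.3008) = 622.

622


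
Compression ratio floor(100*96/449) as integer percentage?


100*m/n = 100*96/449 ≈ 21.3808.
floor = 21.

21


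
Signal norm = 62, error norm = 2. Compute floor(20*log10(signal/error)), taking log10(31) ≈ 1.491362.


||x||/||e|| = 62/2 = 31.
log10(31) ≈ 1.491362.
20*log10(||x||/||e||) ≈ 20*1.491362 = 29.82724.
floor(29.82724) = 29.

29


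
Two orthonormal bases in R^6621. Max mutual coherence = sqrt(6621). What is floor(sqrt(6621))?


81^2 = 6561 <= 6621 < 6724 = 82^2, so 81 <= sqrt(6621) < 82.
floor(sqrt(6621)) = 81.

81


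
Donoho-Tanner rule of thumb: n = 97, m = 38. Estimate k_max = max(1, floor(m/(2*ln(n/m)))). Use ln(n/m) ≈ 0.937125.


n/m = 97/38.
ln(n/m) ≈ 0.937125.
2*ln(n/m) ≈ 1.87425.
m/(2*ln(n/m)) ≈ 38/1.87425 ≈ 20.2748.
floor = 20.
k_max = max(1, 20) = 20.

20


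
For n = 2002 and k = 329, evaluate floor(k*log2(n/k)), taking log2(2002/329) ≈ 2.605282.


log2(n/k) = log2(2002/329) ≈ 2.605282.
k*log2(n/k) ≈ 329*2.605282 = 857.137778.
floor(857.137778) = 857.

857


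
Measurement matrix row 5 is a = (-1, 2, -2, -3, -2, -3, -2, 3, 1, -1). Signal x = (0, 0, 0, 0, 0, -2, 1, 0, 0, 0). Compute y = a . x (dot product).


Non-zero terms: ['-3*-2', '-2*1']
Products: [6, -2]
y = sum = 4.

4


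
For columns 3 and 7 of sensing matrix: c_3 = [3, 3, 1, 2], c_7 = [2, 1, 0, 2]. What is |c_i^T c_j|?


Inner product: 3*2 + 3*1 + 1*0 + 2*2
Products: [6, 3, 0, 4]
Sum = 13.
|dot| = 13.

13


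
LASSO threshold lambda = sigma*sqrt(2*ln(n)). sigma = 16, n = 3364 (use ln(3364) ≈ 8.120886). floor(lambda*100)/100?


ln(3364) ≈ 8.120886.
2*ln(n) ≈ 16.241772.
sqrt(2*ln(n)) ≈ sqrt(16.241772) ≈ 4.030108.
lambda ≈ 16*4.030108 = 64.481728.
floor(lambda*100)/100 = 64.48.

64.48
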